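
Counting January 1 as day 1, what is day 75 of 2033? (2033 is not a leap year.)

2033-03-16

January has 31 days (75 − 31 = 44 remain).
February has 28 days (44 − 28 = 16 remain).
16 into March → March 16.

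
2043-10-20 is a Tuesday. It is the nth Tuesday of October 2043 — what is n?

3rd

Day 20 falls in week ⌈20/7⌉ of the month.
Days 1–7 hold the 1st Tuesday, 8–14 the 2nd, 15–21 the 3rd, 22–28 the 4th, 29–31 the 5th.
20 is in the range for the 3rd.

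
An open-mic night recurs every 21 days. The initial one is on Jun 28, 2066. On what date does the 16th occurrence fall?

The 16th occurrence is 15 intervals after the first: 15 × 21 = 315 days after Jun 28, 2066.
Jun has 30 days — 2 days to the end of Jun leaves 313.
Jul has 31 days (282 left).
Aug has 31 days (251 left).
Sep has 30 days (221 left).
Oct has 31 days (190 left).
Nov has 30 days (160 left).
Dec has 31 days (129 left).
Jan has 31 days (98 left).
Feb has 28 days (70 left).
Mar has 31 days (39 left).
Apr has 30 days (9 left).
9 days into May → May 9, 2067.

May 9, 2067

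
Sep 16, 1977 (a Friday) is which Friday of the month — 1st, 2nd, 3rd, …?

3rd

Day 16 falls in week ⌈16/7⌉ of the month.
Days 1–7 hold the 1st Friday, 8–14 the 2nd, 15–21 the 3rd, 22–28 the 4th, 29–31 the 5th.
16 is in the range for the 3rd.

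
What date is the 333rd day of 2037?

January has 31 days (333 − 31 = 302 remain).
February has 28 days (302 − 28 = 274 remain).
March has 31 days (274 − 31 = 243 remain).
April has 30 days (243 − 30 = 213 remain).
May has 31 days (213 − 31 = 182 remain).
June has 30 days (182 − 30 = 152 remain).
July has 31 days (152 − 31 = 121 remain).
August has 31 days (121 − 31 = 90 remain).
September has 30 days (90 − 30 = 60 remain).
October has 31 days (60 − 31 = 29 remain).
29 into November → November 29.

November 29, 2037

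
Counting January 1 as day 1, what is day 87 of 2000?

January has 31 days (87 − 31 = 56 remain).
February has 29 days (56 − 29 = 27 remain).
27 into March → March 27.

March 27, 2000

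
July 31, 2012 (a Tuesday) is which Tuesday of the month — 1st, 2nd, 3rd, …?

5th

Day 31 falls in week ⌈31/7⌉ of the month.
Days 1–7 hold the 1st Tuesday, 8–14 the 2nd, 15–21 the 3rd, 22–28 the 4th, 29–31 the 5th.
31 is in the range for the 5th.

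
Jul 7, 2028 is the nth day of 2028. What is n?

189

Days in months before Jul: 31 + 29 + 31 + 30 + 31 + 30 = 182.
Plus 7 days into Jul → day 189.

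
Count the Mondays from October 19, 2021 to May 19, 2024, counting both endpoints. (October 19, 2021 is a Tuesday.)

October 19, 2021 is a Tuesday; the first Monday on or after it is October 25, 2021 (6 days later).
From October 25, 2021 to May 19, 2024: 67 + 365 + 365 + 140 = 937 days (rest of 2021, 2022, 2023, to May 19, 2024 in 2024).
937 ÷ 7 = 133 full weeks with remainder 6, so 133 more Mondays after the first → 134.

134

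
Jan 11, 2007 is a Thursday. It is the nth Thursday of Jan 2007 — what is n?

2nd

Day 11 falls in week ⌈11/7⌉ of the month.
Days 1–7 hold the 1st Thursday, 8–14 the 2nd, 15–21 the 3rd, 22–28 the 4th, 29–31 the 5th.
11 is in the range for the 2nd.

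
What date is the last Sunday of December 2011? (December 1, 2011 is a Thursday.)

December 2011 begins on a Thursday, so the first Sunday is December 4 (3 days later).
December 2011 has 31 days. Adding weeks: 4, 11, 18, 25 — the last one ≤ 31 is the 25th.

2011-12-25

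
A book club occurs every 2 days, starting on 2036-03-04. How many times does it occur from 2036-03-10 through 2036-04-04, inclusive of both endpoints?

Occurrences land 2·i days after 2036-03-04 for i = 0, 1, 2, …
2036-03-10 is 6 days after the start; 6 ÷ 2 = 3 remainder 0. First occurrence in the window: #4 on 2036-03-10 (3×2 = 6 days in).
2036-04-04 is 31 days after the start; 31 ÷ 2 = 15 remainder 1. Last occurrence in the window: #16 on 2036-04-03.
Occurrences #4 through #16: 13 in total.

13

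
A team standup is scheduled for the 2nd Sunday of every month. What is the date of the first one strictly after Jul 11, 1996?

Jul 1996 starts on a Monday; its first Sunday is the 7th, so the 2nd Sunday is the 14th — Jul 14, 1996.
Jul 14, 1996 is after Jul 11, 1996, so that is the next one.

Jul 14, 1996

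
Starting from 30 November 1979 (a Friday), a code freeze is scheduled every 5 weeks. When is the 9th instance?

5 September 1980

The 9th occurrence is 8 intervals after the first: 8 × 35 = 280 days after 30 November 1979.
November has 30 days — 0 days to the end of November leaves 280.
December has 31 days (249 left).
January has 31 days (218 left).
February has 29 days (189 left).
March has 31 days (158 left).
April has 30 days (128 left).
May has 31 days (97 left).
June has 30 days (67 left).
July has 31 days (36 left).
August has 31 days (5 left).
5 days into September → 5 September 1980.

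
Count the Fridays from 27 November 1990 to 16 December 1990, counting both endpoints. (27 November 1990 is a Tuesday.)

27 November 1990 is a Tuesday; the first Friday on or after it is 30 November 1990 (3 days later).
From 30 November 1990 to 16 December 1990: 0 + 16 = 16 days (rest of November, December).
16 ÷ 7 = 2 full weeks with remainder 2, so 2 more Fridays after the first → 3.

3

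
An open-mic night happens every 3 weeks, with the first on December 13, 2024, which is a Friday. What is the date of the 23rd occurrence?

March 20, 2026

The 23rd occurrence is 22 intervals after the first: 22 × 21 = 462 days after December 13, 2024.
December has 31 days — 18 days to the end of December leaves 444.
2025 has 365 days (79 left).
January has 31 days (48 left).
February has 28 days (20 left).
20 days into March → March 20, 2026.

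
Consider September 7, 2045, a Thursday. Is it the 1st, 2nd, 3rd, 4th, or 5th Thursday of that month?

1st

Day 7 falls in week ⌈7/7⌉ of the month.
Days 1–7 hold the 1st Thursday, 8–14 the 2nd, 15–21 the 3rd, 22–28 the 4th, 29–31 the 5th.
7 is in the range for the 1st.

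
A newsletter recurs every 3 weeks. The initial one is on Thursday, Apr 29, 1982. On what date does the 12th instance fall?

The 12th occurrence is 11 intervals after the first: 11 × 21 = 231 days after Apr 29, 1982.
Apr has 30 days — 1 day to the end of Apr leaves 230.
May has 31 days (199 left).
Jun has 30 days (169 left).
Jul has 31 days (138 left).
Aug has 31 days (107 left).
Sep has 30 days (77 left).
Oct has 31 days (46 left).
Nov has 30 days (16 left).
16 days into Dec → Dec 16, 1982.

Dec 16, 1982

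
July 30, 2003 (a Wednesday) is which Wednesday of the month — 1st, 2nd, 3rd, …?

5th

Day 30 falls in week ⌈30/7⌉ of the month.
Days 1–7 hold the 1st Wednesday, 8–14 the 2nd, 15–21 the 3rd, 22–28 the 4th, 29–31 the 5th.
30 is in the range for the 5th.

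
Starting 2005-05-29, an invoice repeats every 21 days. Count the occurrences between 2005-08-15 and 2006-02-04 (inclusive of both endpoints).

Occurrences land 21·i days after 2005-05-29 for i = 0, 1, 2, …
2005-08-15 is 78 days after the start; 78 ÷ 21 = 3 remainder 15; since the remainder is 15, round up to i = 4. First occurrence in the window: #5 on 2005-08-21 (4×21 = 84 days in).
2006-02-04 is 251 days after the start; 251 ÷ 21 = 11 remainder 20. Last occurrence in the window: #12 on 2006-01-15.
Occurrences #5 through #12: 8 in total.

8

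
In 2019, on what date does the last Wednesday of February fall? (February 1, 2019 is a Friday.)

27 February 2019

February 2019 begins on a Friday, so the first Wednesday is February 6 (5 days later).
February 2019 has 28 days. Adding weeks: 6, 13, 20, 27 — the last one ≤ 28 is the 27th.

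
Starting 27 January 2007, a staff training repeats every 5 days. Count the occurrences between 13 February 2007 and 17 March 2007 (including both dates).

6

Occurrences land 5·i days after 27 January 2007 for i = 0, 1, 2, …
13 February 2007 is 17 days after the start; 17 ÷ 5 = 3 remainder 2; since the remainder is 2, round up to i = 4. First occurrence in the window: #5 on 16 February 2007 (4×5 = 20 days in).
17 March 2007 is 49 days after the start; 49 ÷ 5 = 9 remainder 4. Last occurrence in the window: #10 on 13 March 2007.
Occurrences #5 through #10: 6 in total.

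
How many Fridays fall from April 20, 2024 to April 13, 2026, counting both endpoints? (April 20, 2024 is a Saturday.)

103

April 20, 2024 is a Saturday; the first Friday on or after it is April 26, 2024 (6 days later).
From April 26, 2024 to April 13, 2026: 249 + 365 + 103 = 717 days (rest of 2024, 2025, to April 13, 2026 in 2026).
717 ÷ 7 = 102 full weeks with remainder 3, so 102 more Fridays after the first → 103.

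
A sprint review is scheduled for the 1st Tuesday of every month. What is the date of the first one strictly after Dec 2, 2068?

Dec 4, 2068

Dec 2068 starts on a Saturday, so its 1st Tuesday is Dec 4, 2068 (3 days in).
Dec 4, 2068 is after Dec 2, 2068, so that is the next one.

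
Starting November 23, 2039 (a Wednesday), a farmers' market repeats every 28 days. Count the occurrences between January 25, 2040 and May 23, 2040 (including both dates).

Occurrences land 28·i days after November 23, 2039 for i = 0, 1, 2, …
January 25, 2040 is 63 days after the start; 63 ÷ 28 = 2 remainder 7; since the remainder is 7, round up to i = 3. First occurrence in the window: #4 on February 15, 2040 (3×28 = 84 days in).
May 23, 2040 is 182 days after the start; 182 ÷ 28 = 6 remainder 14. Last occurrence in the window: #7 on May 9, 2040.
Occurrences #4 through #7: 4 in total.

4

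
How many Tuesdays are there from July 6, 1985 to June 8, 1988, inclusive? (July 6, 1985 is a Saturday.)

July 6, 1985 is a Saturday; the first Tuesday on or after it is July 9, 1985 (3 days later).
From July 9, 1985 to June 8, 1988: 175 + 365 + 365 + 160 = 1065 days (rest of 1985, 1986, 1987, to June 8, 1988 in 1988).
1065 ÷ 7 = 152 full weeks with remainder 1, so 152 more Tuesdays after the first → 153.

153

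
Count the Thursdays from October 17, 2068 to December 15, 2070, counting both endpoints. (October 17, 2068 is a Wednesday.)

October 17, 2068 is a Wednesday; the first Thursday on or after it is October 18, 2068 (1 day later).
From October 18, 2068 to December 15, 2070: 74 + 365 + 349 = 788 days (rest of 2068, 2069, to December 15, 2070 in 2070).
788 ÷ 7 = 112 full weeks with remainder 4, so 112 more Thursdays after the first → 113.

113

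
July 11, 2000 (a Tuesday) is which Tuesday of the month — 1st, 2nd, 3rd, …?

Day 11 falls in week ⌈11/7⌉ of the month.
Days 1–7 hold the 1st Tuesday, 8–14 the 2nd, 15–21 the 3rd, 22–28 the 4th, 29–31 the 5th.
11 is in the range for the 2nd.

2nd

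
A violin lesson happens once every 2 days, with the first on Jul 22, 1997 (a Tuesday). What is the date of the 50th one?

The 50th occurrence is 49 intervals after the first: 49 × 2 = 98 days after Jul 22, 1997.
Jul has 31 days — 9 days to the end of Jul leaves 89.
Aug has 31 days (58 left).
Sep has 30 days (28 left).
28 days into Oct → Oct 28, 1997.

Oct 28, 1997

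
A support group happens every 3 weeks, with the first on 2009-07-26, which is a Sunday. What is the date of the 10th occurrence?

The 10th occurrence is 9 intervals after the first: 9 × 21 = 189 days after 2009-07-26.
July has 31 days — 5 days to the end of July leaves 184.
August has 31 days (153 left).
September has 30 days (123 left).
October has 31 days (92 left).
November has 30 days (62 left).
December has 31 days (31 left).
31 days into January → 2010-01-31.

2010-01-31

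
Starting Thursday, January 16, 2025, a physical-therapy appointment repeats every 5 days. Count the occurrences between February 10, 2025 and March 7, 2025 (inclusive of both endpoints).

6

Occurrences land 5·i days after January 16, 2025 for i = 0, 1, 2, …
February 10, 2025 is 25 days after the start; 25 ÷ 5 = 5 remainder 0. First occurrence in the window: #6 on February 10, 2025 (5×5 = 25 days in).
March 7, 2025 is 50 days after the start; 50 ÷ 5 = 10 remainder 0. Last occurrence in the window: #11 on March 7, 2025.
Occurrences #6 through #11: 6 in total.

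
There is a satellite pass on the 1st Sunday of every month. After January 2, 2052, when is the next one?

January 7, 2052

January 2052 starts on a Monday, so its 1st Sunday is January 7, 2052 (6 days in).
January 7, 2052 is after January 2, 2052, so that is the next one.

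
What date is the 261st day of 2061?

January has 31 days (261 − 31 = 230 remain).
February has 28 days (230 − 28 = 202 remain).
March has 31 days (202 − 31 = 171 remain).
April has 30 days (171 − 30 = 141 remain).
May has 31 days (141 − 31 = 110 remain).
June has 30 days (110 − 30 = 80 remain).
July has 31 days (80 − 31 = 49 remain).
August has 31 days (49 − 31 = 18 remain).
18 into September → September 18.

2061-09-18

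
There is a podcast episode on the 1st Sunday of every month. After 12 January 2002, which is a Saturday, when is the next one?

January 2002 starts on a Tuesday, so its 1st Sunday is 6 January 2002 (5 days in).
That is not after 12 January 2002, so look at February 2002.
February 2002 starts on a Friday, so its 1st Sunday is 3 February 2002 (2 days in).

3 February 2002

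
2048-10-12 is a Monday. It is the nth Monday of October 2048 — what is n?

Day 12 falls in week ⌈12/7⌉ of the month.
Days 1–7 hold the 1st Monday, 8–14 the 2nd, 15–21 the 3rd, 22–28 the 4th, 29–31 the 5th.
12 is in the range for the 2nd.

2nd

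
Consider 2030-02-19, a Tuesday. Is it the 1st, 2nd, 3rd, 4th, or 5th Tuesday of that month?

Day 19 falls in week ⌈19/7⌉ of the month.
Days 1–7 hold the 1st Tuesday, 8–14 the 2nd, 15–21 the 3rd, 22–28 the 4th, 29–31 the 5th.
19 is in the range for the 3rd.

3rd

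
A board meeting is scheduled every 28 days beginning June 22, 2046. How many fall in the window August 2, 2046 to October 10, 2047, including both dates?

Occurrences land 28·i days after June 22, 2046 for i = 0, 1, 2, …
August 2, 2046 is 41 days after the start; 41 ÷ 28 = 1 remainder 13; since the remainder is 13, round up to i = 2. First occurrence in the window: #3 on August 17, 2046 (2×28 = 56 days in).
October 10, 2047 is 475 days after the start; 475 ÷ 28 = 16 remainder 27. Last occurrence in the window: #17 on September 13, 2047.
Occurrences #3 through #17: 15 in total.

15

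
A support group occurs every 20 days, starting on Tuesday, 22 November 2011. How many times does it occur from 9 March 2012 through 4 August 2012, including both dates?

Occurrences land 20·i days after 22 November 2011 for i = 0, 1, 2, …
9 March 2012 is 108 days after the start; 108 ÷ 20 = 5 remainder 8; since the remainder is 8, round up to i = 6. First occurrence in the window: #7 on 21 March 2012 (6×20 = 120 days in).
4 August 2012 is 256 days after the start; 256 ÷ 20 = 12 remainder 16. Last occurrence in the window: #13 on 19 July 2012.
Occurrences #7 through #13: 7 in total.

7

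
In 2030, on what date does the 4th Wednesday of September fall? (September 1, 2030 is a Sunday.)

September 2030 begins on a Sunday, so the first Wednesday is September 4 (3 days later).
The 4th Wednesday is 3 weeks later: 4 + 21 = 25.

2030-09-25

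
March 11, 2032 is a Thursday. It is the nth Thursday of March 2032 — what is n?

Day 11 falls in week ⌈11/7⌉ of the month.
Days 1–7 hold the 1st Thursday, 8–14 the 2nd, 15–21 the 3rd, 22–28 the 4th, 29–31 the 5th.
11 is in the range for the 2nd.

2nd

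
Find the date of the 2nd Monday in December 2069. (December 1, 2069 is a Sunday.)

2069-12-09

December 2069 begins on a Sunday, so the first Monday is December 2 (1 day later).
The 2nd Monday is 1 weeks later: 2 + 7 = 9.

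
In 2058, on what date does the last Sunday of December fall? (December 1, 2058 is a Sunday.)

December 2058 begins on a Sunday, so the first Sunday is December 1.
December 2058 has 31 days. Adding weeks: 1, 8, 15, 22, 29 — the last one ≤ 31 is the 29th.

2058-12-29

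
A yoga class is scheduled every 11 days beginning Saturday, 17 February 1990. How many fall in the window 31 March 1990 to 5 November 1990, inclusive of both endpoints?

Occurrences land 11·i days after 17 February 1990 for i = 0, 1, 2, …
31 March 1990 is 42 days after the start; 42 ÷ 11 = 3 remainder 9; since the remainder is 9, round up to i = 4. First occurrence in the window: #5 on 2 April 1990 (4×11 = 44 days in).
5 November 1990 is 261 days after the start; 261 ÷ 11 = 23 remainder 8. Last occurrence in the window: #24 on 28 October 1990.
Occurrences #5 through #24: 20 in total.

20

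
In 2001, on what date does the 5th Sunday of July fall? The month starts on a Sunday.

July 2001 begins on a Sunday, so the first Sunday is July 1.
The 5th Sunday is 4 weeks later: 1 + 28 = 29.

July 29, 2001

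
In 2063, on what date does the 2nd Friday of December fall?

December 2063 begins on a Saturday, so the first Friday is December 7 (6 days later).
The 2nd Friday is 1 weeks later: 7 + 7 = 14.

2063-12-14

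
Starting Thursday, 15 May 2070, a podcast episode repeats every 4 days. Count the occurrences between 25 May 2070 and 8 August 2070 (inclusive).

19

Occurrences land 4·i days after 15 May 2070 for i = 0, 1, 2, …
25 May 2070 is 10 days after the start; 10 ÷ 4 = 2 remainder 2; since the remainder is 2, round up to i = 3. First occurrence in the window: #4 on 27 May 2070 (3×4 = 12 days in).
8 August 2070 is 85 days after the start; 85 ÷ 4 = 21 remainder 1. Last occurrence in the window: #22 on 7 August 2070.
Occurrences #4 through #22: 19 in total.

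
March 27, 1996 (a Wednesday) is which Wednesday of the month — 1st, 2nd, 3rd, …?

4th

Day 27 falls in week ⌈27/7⌉ of the month.
Days 1–7 hold the 1st Wednesday, 8–14 the 2nd, 15–21 the 3rd, 22–28 the 4th, 29–31 the 5th.
27 is in the range for the 4th.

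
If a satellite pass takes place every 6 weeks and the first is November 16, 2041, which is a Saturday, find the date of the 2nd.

The 2nd occurrence is 1 interval after the first: 1 × 42 = 42 days after November 16, 2041.
November has 30 days — 14 days to the end of November leaves 28.
28 days into December → December 28, 2041.

December 28, 2041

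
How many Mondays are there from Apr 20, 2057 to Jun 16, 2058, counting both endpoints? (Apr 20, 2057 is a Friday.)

60

Apr 20, 2057 is a Friday; the first Monday on or after it is Apr 23, 2057 (3 days later).
From Apr 23, 2057 to Jun 16, 2058: 252 + 167 = 419 days (rest of 2057, to Jun 16, 2058 in 2058).
419 ÷ 7 = 59 full weeks with remainder 6, so 59 more Mondays after the first → 60.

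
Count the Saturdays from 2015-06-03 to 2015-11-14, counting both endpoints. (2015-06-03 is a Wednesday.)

24

2015-06-03 is a Wednesday; the first Saturday on or after it is 2015-06-06 (3 days later).
From 2015-06-06 to 2015-11-14: 24 + 31 + 31 + 30 + 31 + 14 = 161 days (rest of June, July, August, September, October, November).
161 ÷ 7 = 23 full weeks with remainder 0, so 23 more Saturdays after the first → 24.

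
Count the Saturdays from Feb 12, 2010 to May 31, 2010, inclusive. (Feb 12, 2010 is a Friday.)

16

Feb 12, 2010 is a Friday; the first Saturday on or after it is Feb 13, 2010 (1 day later).
From Feb 13, 2010 to May 31, 2010: 15 + 31 + 30 + 31 = 107 days (rest of Feb, Mar, Apr, May).
107 ÷ 7 = 15 full weeks with remainder 2, so 15 more Saturdays after the first → 16.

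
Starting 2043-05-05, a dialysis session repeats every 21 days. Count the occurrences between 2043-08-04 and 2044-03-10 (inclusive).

Occurrences land 21·i days after 2043-05-05 for i = 0, 1, 2, …
2043-08-04 is 91 days after the start; 91 ÷ 21 = 4 remainder 7; since the remainder is 7, round up to i = 5. First occurrence in the window: #6 on 2043-08-18 (5×21 = 105 days in).
2044-03-10 is 310 days after the start; 310 ÷ 21 = 14 remainder 16. Last occurrence in the window: #15 on 2044-02-23.
Occurrences #6 through #15: 10 in total.

10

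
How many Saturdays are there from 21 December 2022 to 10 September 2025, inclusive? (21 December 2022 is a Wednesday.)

142

21 December 2022 is a Wednesday; the first Saturday on or after it is 24 December 2022 (3 days later).
From 24 December 2022 to 10 September 2025: 7 + 365 + 366 + 253 = 991 days (rest of 2022, 2023, 2024, to 10 September 2025 in 2025).
991 ÷ 7 = 141 full weeks with remainder 4, so 141 more Saturdays after the first → 142.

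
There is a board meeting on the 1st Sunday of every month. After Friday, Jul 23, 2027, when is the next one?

Aug 1, 2027

Jul 2027 starts on a Thursday, so its 1st Sunday is Jul 4, 2027 (3 days in).
That is not after Jul 23, 2027, so look at Aug 2027.
Aug 2027 starts on a Sunday, so its 1st Sunday is Aug 1, 2027.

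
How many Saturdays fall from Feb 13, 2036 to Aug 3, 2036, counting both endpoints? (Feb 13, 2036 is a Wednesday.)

25

Feb 13, 2036 is a Wednesday; the first Saturday on or after it is Feb 16, 2036 (3 days later).
From Feb 16, 2036 to Aug 3, 2036: 13 + 31 + 30 + 31 + 30 + 31 + 3 = 169 days (rest of Feb, Mar, Apr, May, Jun, Jul, Aug).
169 ÷ 7 = 24 full weeks with remainder 1, so 24 more Saturdays after the first → 25.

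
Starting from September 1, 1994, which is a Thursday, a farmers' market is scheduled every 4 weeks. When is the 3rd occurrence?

October 27, 1994

The 3rd occurrence is 2 intervals after the first: 2 × 28 = 56 days after September 1, 1994.
September has 30 days — 29 days to the end of September leaves 27.
27 days into October → October 27, 1994.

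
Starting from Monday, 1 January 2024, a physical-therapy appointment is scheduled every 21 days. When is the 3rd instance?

12 February 2024

The 3rd occurrence is 2 intervals after the first: 2 × 21 = 42 days after 1 January 2024.
January has 31 days — 30 days to the end of January leaves 12.
12 days into February → 12 February 2024.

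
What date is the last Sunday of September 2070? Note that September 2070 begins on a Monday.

September 2070 begins on a Monday, so the first Sunday is September 7 (6 days later).
September 2070 has 30 days. Adding weeks: 7, 14, 21, 28 — the last one ≤ 30 is the 28th.

September 28, 2070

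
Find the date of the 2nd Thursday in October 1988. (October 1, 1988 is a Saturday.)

13 October 1988

October 1988 begins on a Saturday, so the first Thursday is October 6 (5 days later).
The 2nd Thursday is 1 weeks later: 6 + 7 = 13.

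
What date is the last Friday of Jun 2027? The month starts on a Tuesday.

Jun 2027 begins on a Tuesday, so the first Friday is Jun 4 (3 days later).
Jun 2027 has 30 days. Adding weeks: 4, 11, 18, 25 — the last one ≤ 30 is the 25th.

Jun 25, 2027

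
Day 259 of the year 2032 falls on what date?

2032-09-15

January has 31 days (259 − 31 = 228 remain).
February has 29 days (228 − 29 = 199 remain).
March has 31 days (199 − 31 = 168 remain).
April has 30 days (168 − 30 = 138 remain).
May has 31 days (138 − 31 = 107 remain).
June has 30 days (107 − 30 = 77 remain).
July has 31 days (77 − 31 = 46 remain).
August has 31 days (46 − 31 = 15 remain).
15 into September → September 15.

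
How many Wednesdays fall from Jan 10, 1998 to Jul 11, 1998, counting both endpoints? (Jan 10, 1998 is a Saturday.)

Jan 10, 1998 is a Saturday; the first Wednesday on or after it is Jan 14, 1998 (4 days later).
From Jan 14, 1998 to Jul 11, 1998: 17 + 28 + 31 + 30 + 31 + 30 + 11 = 178 days (rest of Jan, Feb, Mar, Apr, May, Jun, Jul).
178 ÷ 7 = 25 full weeks with remainder 3, so 25 more Wednesdays after the first → 26.

26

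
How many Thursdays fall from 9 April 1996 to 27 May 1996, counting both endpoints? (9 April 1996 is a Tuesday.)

7

9 April 1996 is a Tuesday; the first Thursday on or after it is 11 April 1996 (2 days later).
From 11 April 1996 to 27 May 1996: 19 + 27 = 46 days (rest of April, May).
46 ÷ 7 = 6 full weeks with remainder 4, so 6 more Thursdays after the first → 7.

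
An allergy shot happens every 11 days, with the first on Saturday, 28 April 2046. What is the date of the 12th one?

27 August 2046

The 12th occurrence is 11 intervals after the first: 11 × 11 = 121 days after 28 April 2046.
April has 30 days — 2 days to the end of April leaves 119.
May has 31 days (88 left).
June has 30 days (58 left).
July has 31 days (27 left).
27 days into August → 27 August 2046.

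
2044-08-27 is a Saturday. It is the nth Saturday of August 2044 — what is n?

Day 27 falls in week ⌈27/7⌉ of the month.
Days 1–7 hold the 1st Saturday, 8–14 the 2nd, 15–21 the 3rd, 22–28 the 4th, 29–31 the 5th.
27 is in the range for the 4th.

4th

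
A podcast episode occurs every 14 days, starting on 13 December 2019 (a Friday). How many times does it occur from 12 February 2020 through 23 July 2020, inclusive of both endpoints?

11

Occurrences land 14·i days after 13 December 2019 for i = 0, 1, 2, …
12 February 2020 is 61 days after the start; 61 ÷ 14 = 4 remainder 5; since the remainder is 5, round up to i = 5. First occurrence in the window: #6 on 21 February 2020 (5×14 = 70 days in).
23 July 2020 is 223 days after the start; 223 ÷ 14 = 15 remainder 13. Last occurrence in the window: #16 on 10 July 2020.
Occurrences #6 through #16: 11 in total.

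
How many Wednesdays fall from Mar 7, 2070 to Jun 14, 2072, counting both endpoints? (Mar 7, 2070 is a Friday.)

Mar 7, 2070 is a Friday; the first Wednesday on or after it is Mar 12, 2070 (5 days later).
From Mar 12, 2070 to Jun 14, 2072: 294 + 365 + 166 = 825 days (rest of 2070, 2071, to Jun 14, 2072 in 2072).
825 ÷ 7 = 117 full weeks with remainder 6, so 117 more Wednesdays after the first → 118.

118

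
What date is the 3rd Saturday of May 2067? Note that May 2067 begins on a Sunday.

2067-05-21

May 2067 begins on a Sunday, so the first Saturday is May 7 (6 days later).
The 3rd Saturday is 2 weeks later: 7 + 14 = 21.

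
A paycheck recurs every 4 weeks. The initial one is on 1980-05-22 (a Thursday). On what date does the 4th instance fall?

The 4th occurrence is 3 intervals after the first: 3 × 28 = 84 days after 1980-05-22.
May has 31 days — 9 days to the end of May leaves 75.
June has 30 days (45 left).
July has 31 days (14 left).
14 days into August → 1980-08-14.

1980-08-14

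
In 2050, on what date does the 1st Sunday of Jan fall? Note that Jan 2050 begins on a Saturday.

Jan 2050 begins on a Saturday, so the first Sunday is Jan 2 (1 day later).

Jan 2, 2050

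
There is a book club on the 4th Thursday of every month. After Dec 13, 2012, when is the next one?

Dec 27, 2012

Dec 2012 starts on a Saturday; its first Thursday is the 6th, so the 4th Thursday is the 27th — Dec 27, 2012.
Dec 27, 2012 is after Dec 13, 2012, so that is the next one.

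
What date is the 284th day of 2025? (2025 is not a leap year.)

2025-10-11

January has 31 days (284 − 31 = 253 remain).
February has 28 days (253 − 28 = 225 remain).
March has 31 days (225 − 31 = 194 remain).
April has 30 days (194 − 30 = 164 remain).
May has 31 days (164 − 31 = 133 remain).
June has 30 days (133 − 30 = 103 remain).
July has 31 days (103 − 31 = 72 remain).
August has 31 days (72 − 31 = 41 remain).
September has 30 days (41 − 30 = 11 remain).
11 into October → October 11.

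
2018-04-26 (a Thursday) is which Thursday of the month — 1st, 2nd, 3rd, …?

4th

Day 26 falls in week ⌈26/7⌉ of the month.
Days 1–7 hold the 1st Thursday, 8–14 the 2nd, 15–21 the 3rd, 22–28 the 4th, 29–31 the 5th.
26 is in the range for the 4th.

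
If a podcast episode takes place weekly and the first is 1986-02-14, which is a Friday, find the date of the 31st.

The 31st occurrence is 30 intervals after the first: 30 × 7 = 210 days after 1986-02-14.
February has 28 days — 14 days to the end of February leaves 196.
March has 31 days (165 left).
April has 30 days (135 left).
May has 31 days (104 left).
June has 30 days (74 left).
July has 31 days (43 left).
August has 31 days (12 left).
12 days into September → 1986-09-12.

1986-09-12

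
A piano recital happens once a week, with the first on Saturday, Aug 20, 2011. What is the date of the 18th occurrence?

Dec 17, 2011

The 18th occurrence is 17 intervals after the first: 17 × 7 = 119 days after Aug 20, 2011.
Aug has 31 days — 11 days to the end of Aug leaves 108.
Sep has 30 days (78 left).
Oct has 31 days (47 left).
Nov has 30 days (17 left).
17 days into Dec → Dec 17, 2011.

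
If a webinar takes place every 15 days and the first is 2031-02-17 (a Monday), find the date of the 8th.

2031-06-02

The 8th occurrence is 7 intervals after the first: 7 × 15 = 105 days after 2031-02-17.
February has 28 days — 11 days to the end of February leaves 94.
March has 31 days (63 left).
April has 30 days (33 left).
May has 31 days (2 left).
2 days into June → 2031-06-02.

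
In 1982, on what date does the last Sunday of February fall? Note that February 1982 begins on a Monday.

February 1982 begins on a Monday, so the first Sunday is February 7 (6 days later).
February 1982 has 28 days. Adding weeks: 7, 14, 21, 28 — the last one ≤ 28 is the 28th.

1982-02-28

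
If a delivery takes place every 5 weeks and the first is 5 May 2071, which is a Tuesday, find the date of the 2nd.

9 June 2071

The 2nd occurrence is 1 interval after the first: 1 × 35 = 35 days after 5 May 2071.
May has 31 days — 26 days to the end of May leaves 9.
9 days into June → 9 June 2071.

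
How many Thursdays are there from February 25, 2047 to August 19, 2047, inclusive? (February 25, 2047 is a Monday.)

25

February 25, 2047 is a Monday; the first Thursday on or after it is February 28, 2047 (3 days later).
From February 28, 2047 to August 19, 2047: 0 + 31 + 30 + 31 + 30 + 31 + 19 = 172 days (rest of February, March, April, May, June, July, August).
172 ÷ 7 = 24 full weeks with remainder 4, so 24 more Thursdays after the first → 25.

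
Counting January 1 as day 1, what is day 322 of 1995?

18 November 1995

January has 31 days (322 − 31 = 291 remain).
February has 28 days (291 − 28 = 263 remain).
March has 31 days (263 − 31 = 232 remain).
April has 30 days (232 − 30 = 202 remain).
May has 31 days (202 − 31 = 171 remain).
June has 30 days (171 − 30 = 141 remain).
July has 31 days (141 − 31 = 110 remain).
August has 31 days (110 − 31 = 79 remain).
September has 30 days (79 − 30 = 49 remain).
October has 31 days (49 − 31 = 18 remain).
18 into November → November 18.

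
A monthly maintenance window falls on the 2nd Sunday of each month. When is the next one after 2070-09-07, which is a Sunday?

September 2070 starts on a Monday; its first Sunday is the 7th, so the 2nd Sunday is the 14th — 2070-09-14.
2070-09-14 is after 2070-09-07, so that is the next one.

2070-09-14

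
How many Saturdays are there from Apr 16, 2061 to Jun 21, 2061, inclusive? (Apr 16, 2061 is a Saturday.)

10

Apr 16, 2061 is a Saturday; the first Saturday on or after it is Apr 16, 2061.
From Apr 16, 2061 to Jun 21, 2061: 14 + 31 + 21 = 66 days (rest of Apr, May, Jun).
66 ÷ 7 = 9 full weeks with remainder 3, so 9 more Saturdays after the first → 10.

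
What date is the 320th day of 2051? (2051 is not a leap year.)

16 November 2051

January has 31 days (320 − 31 = 289 remain).
February has 28 days (289 − 28 = 261 remain).
March has 31 days (261 − 31 = 230 remain).
April has 30 days (230 − 30 = 200 remain).
May has 31 days (200 − 31 = 169 remain).
June has 30 days (169 − 30 = 139 remain).
July has 31 days (139 − 31 = 108 remain).
August has 31 days (108 − 31 = 77 remain).
September has 30 days (77 − 30 = 47 remain).
October has 31 days (47 − 31 = 16 remain).
16 into November → November 16.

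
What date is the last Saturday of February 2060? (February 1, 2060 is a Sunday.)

February 2060 begins on a Sunday, so the first Saturday is February 7 (6 days later).
February 2060 has 29 days. Adding weeks: 7, 14, 21, 28 — the last one ≤ 29 is the 28th.

2060-02-28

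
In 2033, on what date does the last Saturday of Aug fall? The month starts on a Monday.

Aug 2033 begins on a Monday, so the first Saturday is Aug 6 (5 days later).
Aug 2033 has 31 days. Adding weeks: 6, 13, 20, 27 — the last one ≤ 31 is the 27th.

Aug 27, 2033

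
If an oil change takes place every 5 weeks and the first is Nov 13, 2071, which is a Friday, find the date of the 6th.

The 6th occurrence is 5 intervals after the first: 5 × 35 = 175 days after Nov 13, 2071.
Nov has 30 days — 17 days to the end of Nov leaves 158.
Dec has 31 days (127 left).
Jan has 31 days (96 left).
Feb has 29 days (67 left).
Mar has 31 days (36 left).
Apr has 30 days (6 left).
6 days into May → May 6, 2072.

May 6, 2072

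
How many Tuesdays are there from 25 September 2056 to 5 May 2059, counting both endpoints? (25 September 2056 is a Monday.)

25 September 2056 is a Monday; the first Tuesday on or after it is 26 September 2056 (1 day later).
From 26 September 2056 to 5 May 2059: 96 + 365 + 365 + 125 = 951 days (rest of 2056, 2057, 2058, to 5 May 2059 in 2059).
951 ÷ 7 = 135 full weeks with remainder 6, so 135 more Tuesdays after the first → 136.

136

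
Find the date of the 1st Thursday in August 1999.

5 August 1999

The first Thursday of August 1999 is August 5.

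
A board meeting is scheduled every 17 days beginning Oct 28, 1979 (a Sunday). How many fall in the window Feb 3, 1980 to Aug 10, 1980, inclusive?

Occurrences land 17·i days after Oct 28, 1979 for i = 0, 1, 2, …
Feb 3, 1980 is 98 days after the start; 98 ÷ 17 = 5 remainder 13; since the remainder is 13, round up to i = 6. First occurrence in the window: #7 on Feb 7, 1980 (6×17 = 102 days in).
Aug 10, 1980 is 287 days after the start; 287 ÷ 17 = 16 remainder 15. Last occurrence in the window: #17 on Jul 26, 1980.
Occurrences #7 through #17: 11 in total.

11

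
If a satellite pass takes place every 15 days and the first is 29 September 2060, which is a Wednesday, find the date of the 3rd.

The 3rd occurrence is 2 intervals after the first: 2 × 15 = 30 days after 29 September 2060.
September has 30 days — 1 day to the end of September leaves 29.
29 days into October → 29 October 2060.

29 October 2060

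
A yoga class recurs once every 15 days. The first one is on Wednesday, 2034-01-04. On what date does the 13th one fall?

The 13th occurrence is 12 intervals after the first: 12 × 15 = 180 days after 2034-01-04.
January has 31 days — 27 days to the end of January leaves 153.
February has 28 days (125 left).
March has 31 days (94 left).
April has 30 days (64 left).
May has 31 days (33 left).
June has 30 days (3 left).
3 days into July → 2034-07-03.

2034-07-03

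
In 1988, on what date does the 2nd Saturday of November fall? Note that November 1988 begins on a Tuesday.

November 12, 1988

November 1988 begins on a Tuesday, so the first Saturday is November 5 (4 days later).
The 2nd Saturday is 1 weeks later: 5 + 7 = 12.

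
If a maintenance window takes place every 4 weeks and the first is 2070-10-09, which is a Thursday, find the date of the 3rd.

2070-12-04

The 3rd occurrence is 2 intervals after the first: 2 × 28 = 56 days after 2070-10-09.
October has 31 days — 22 days to the end of October leaves 34.
November has 30 days (4 left).
4 days into December → 2070-12-04.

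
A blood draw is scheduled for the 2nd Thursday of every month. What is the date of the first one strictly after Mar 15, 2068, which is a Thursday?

Mar 2068 starts on a Thursday; its first Thursday is the 1st, so the 2nd Thursday is the 8th — Mar 8, 2068.
That is not after Mar 15, 2068, so look at Apr 2068.
Apr 2068 starts on a Sunday; its first Thursday is the 5th, so the 2nd Thursday is the 12th — Apr 12, 2068.

Apr 12, 2068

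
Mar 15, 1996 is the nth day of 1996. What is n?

75

Days in months before Mar: 31 + 29 = 60.
Plus 15 days into Mar → day 75.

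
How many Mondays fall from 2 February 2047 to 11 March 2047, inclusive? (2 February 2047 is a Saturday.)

2 February 2047 is a Saturday; the first Monday on or after it is 4 February 2047 (2 days later).
From 4 February 2047 to 11 March 2047: 24 + 11 = 35 days (rest of February, March).
35 ÷ 7 = 5 full weeks with remainder 0, so 5 more Mondays after the first → 6.

6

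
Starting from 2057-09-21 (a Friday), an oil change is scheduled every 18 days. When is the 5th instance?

2057-12-02

The 5th occurrence is 4 intervals after the first: 4 × 18 = 72 days after 2057-09-21.
September has 30 days — 9 days to the end of September leaves 63.
October has 31 days (32 left).
November has 30 days (2 left).
2 days into December → 2057-12-02.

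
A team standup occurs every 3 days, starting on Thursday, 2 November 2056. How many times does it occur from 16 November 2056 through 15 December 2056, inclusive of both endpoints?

Occurrences land 3·i days after 2 November 2056 for i = 0, 1, 2, …
16 November 2056 is 14 days after the start; 14 ÷ 3 = 4 remainder 2; since the remainder is 2, round up to i = 5. First occurrence in the window: #6 on 17 November 2056 (5×3 = 15 days in).
15 December 2056 is 43 days after the start; 43 ÷ 3 = 14 remainder 1. Last occurrence in the window: #15 on 14 December 2056.
Occurrences #6 through #15: 10 in total.

10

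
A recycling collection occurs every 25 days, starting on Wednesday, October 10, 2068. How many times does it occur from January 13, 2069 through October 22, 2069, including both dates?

Occurrences land 25·i days after October 10, 2068 for i = 0, 1, 2, …
January 13, 2069 is 95 days after the start; 95 ÷ 25 = 3 remainder 20; since the remainder is 20, round up to i = 4. First occurrence in the window: #5 on January 18, 2069 (4×25 = 100 days in).
October 22, 2069 is 377 days after the start; 377 ÷ 25 = 15 remainder 2. Last occurrence in the window: #16 on October 20, 2069.
Occurrences #5 through #16: 12 in total.

12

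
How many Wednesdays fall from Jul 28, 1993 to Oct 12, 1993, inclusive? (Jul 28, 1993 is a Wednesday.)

11

Jul 28, 1993 is a Wednesday; the first Wednesday on or after it is Jul 28, 1993.
From Jul 28, 1993 to Oct 12, 1993: 3 + 31 + 30 + 12 = 76 days (rest of Jul, Aug, Sep, Oct).
76 ÷ 7 = 10 full weeks with remainder 6, so 10 more Wednesdays after the first → 11.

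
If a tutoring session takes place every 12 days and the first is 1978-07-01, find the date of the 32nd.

1979-07-08

The 32nd occurrence is 31 intervals after the first: 31 × 12 = 372 days after 1978-07-01.
July has 31 days — 30 days to the end of July leaves 342.
August has 31 days (311 left).
September has 30 days (281 left).
October has 31 days (250 left).
November has 30 days (220 left).
December has 31 days (189 left).
January has 31 days (158 left).
February has 28 days (130 left).
March has 31 days (99 left).
April has 30 days (69 left).
May has 31 days (38 left).
June has 30 days (8 left).
8 days into July → 1979-07-08.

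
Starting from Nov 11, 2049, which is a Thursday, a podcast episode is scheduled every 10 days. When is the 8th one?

The 8th occurrence is 7 intervals after the first: 7 × 10 = 70 days after Nov 11, 2049.
Nov has 30 days — 19 days to the end of Nov leaves 51.
Dec has 31 days (20 left).
20 days into Jan → Jan 20, 2050.

Jan 20, 2050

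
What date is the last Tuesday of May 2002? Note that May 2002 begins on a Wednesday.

May 28, 2002

May 2002 begins on a Wednesday, so the first Tuesday is May 7 (6 days later).
May 2002 has 31 days. Adding weeks: 7, 14, 21, 28 — the last one ≤ 31 is the 28th.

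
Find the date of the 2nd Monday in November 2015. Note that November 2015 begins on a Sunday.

9 November 2015

November 2015 begins on a Sunday, so the first Monday is November 2 (1 day later).
The 2nd Monday is 1 weeks later: 2 + 7 = 9.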